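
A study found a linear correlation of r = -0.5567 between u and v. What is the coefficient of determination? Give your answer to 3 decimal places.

r² = (-0.5567)² = 0.310

0.310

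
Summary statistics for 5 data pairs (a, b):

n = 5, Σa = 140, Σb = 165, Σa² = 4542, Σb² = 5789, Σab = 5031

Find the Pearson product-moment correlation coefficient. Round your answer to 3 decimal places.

r = (nΣab − ΣaΣb) / √[(nΣa² − (Σa)²)(nΣb² − (Σb)²)]
Numerator: 5×5031 − 140×165 = 2055
Denominator: √[(22710 − 19600)(28945 − 27225)] = √[3110 × 1720] = 2312.8338
r = 2055 / 2312.8338 ≈ 0.889

0.889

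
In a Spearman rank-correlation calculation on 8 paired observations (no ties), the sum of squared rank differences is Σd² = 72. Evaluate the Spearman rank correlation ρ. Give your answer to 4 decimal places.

0.1429

ρ = 1 − 6Σd² / [n(n²−1)] = 1 − 6×72 / (8×63)
  = 1 − 432/504 = 1 − 0.85714 ≈ 0.1429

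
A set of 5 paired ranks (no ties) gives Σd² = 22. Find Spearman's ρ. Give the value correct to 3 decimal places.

-0.100

ρ = 1 − 6Σd² / [n(n²−1)] = 1 − 6×22 / (5×24)
  = 1 − 132/120 = 1 − 1.1000 ≈ -0.100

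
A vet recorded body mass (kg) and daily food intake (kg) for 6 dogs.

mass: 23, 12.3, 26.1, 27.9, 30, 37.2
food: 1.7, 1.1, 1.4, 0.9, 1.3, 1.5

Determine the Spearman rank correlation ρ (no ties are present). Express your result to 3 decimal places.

0.086

Rank mass: 2, 1, 3, 4, 5, 6
Rank food: 6, 2, 4, 1, 3, 5
d = rank(mass) − rank(food): -4, -1, -1, 3, 2, 1; Σd² = 32
ρ = 1 − 6Σd² / [n(n²−1)] = 1 − 6×32 / (6×35) = 1 − 192/210 ≈ 0.086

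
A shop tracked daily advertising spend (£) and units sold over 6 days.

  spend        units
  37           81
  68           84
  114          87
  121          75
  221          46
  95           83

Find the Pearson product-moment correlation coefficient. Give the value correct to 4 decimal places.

-0.8567

n = 6, Σx = 656, Σy = 456, Σx² = 91496, Σy² = 35816, Σxy = 45753
nΣxy − ΣxΣy = 274518 − 299136 = -24618
nΣx² − (Σx)² = 548976 − 430336 = 118640; nΣy² − (Σy)² = 214896 − 207936 = 6960
r = -24618 / √(118640 × 6960) = -24618 / 28735.5947 ≈ -0.8567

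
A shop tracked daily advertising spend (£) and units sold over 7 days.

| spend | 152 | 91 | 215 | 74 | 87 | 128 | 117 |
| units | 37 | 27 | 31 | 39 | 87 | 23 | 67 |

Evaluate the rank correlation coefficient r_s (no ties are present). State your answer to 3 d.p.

-0.464

Rank spend: 6, 3, 7, 1, 2, 5, 4
Rank units: 4, 2, 3, 5, 7, 1, 6
d = rank(spend) − rank(units): 2, 1, 4, -4, -5, 4, -2; Σd² = 82
ρ = 1 − 6Σd² / [n(n²−1)] = 1 − 6×82 / (7×48) = 1 − 492/336 ≈ -0.464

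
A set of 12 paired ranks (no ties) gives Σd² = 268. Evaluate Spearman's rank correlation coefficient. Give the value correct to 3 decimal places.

0.063

ρ = 1 − 6Σd² / [n(n²−1)] = 1 − 6×268 / (12×143)
  = 1 − 1608/1716 = 1 − 0.9371 ≈ 0.063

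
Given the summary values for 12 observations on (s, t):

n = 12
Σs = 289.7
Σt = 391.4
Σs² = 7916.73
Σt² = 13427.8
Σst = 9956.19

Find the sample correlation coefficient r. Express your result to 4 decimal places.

0.6490

r = (nΣst − ΣsΣt) / √[(nΣs² − (Σs)²)(nΣt² − (Σt)²)]
Numerator: 12×9956.19 − 289.7×391.4 = 6085.7
Denominator: √[(95000.76 − 83926.09)(161133.6 − 153193.96)] = √[11074.67 × 7939.64] = 9377.0407
r = 6085.7 / 9377.0407 ≈ 0.6490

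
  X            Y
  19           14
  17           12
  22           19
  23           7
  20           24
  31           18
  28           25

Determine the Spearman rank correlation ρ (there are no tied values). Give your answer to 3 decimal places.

Rank X: 2, 1, 4, 5, 3, 7, 6
Rank Y: 3, 2, 5, 1, 6, 4, 7
d = rank(X) − rank(Y): -1, -1, -1, 4, -3, 3, -1; Σd² = 38
ρ = 1 − 6Σd² / [n(n²−1)] = 1 − 6×38 / (7×48) = 1 − 228/336 ≈ 0.321

0.321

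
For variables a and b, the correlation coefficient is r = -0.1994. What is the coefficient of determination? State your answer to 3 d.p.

r² = (-0.1994)² = 0.040

0.040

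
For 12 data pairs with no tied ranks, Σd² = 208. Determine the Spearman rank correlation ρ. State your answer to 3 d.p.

0.273

ρ = 1 − 6Σd² / [n(n²−1)] = 1 − 6×208 / (12×143)
  = 1 − 1248/1716 = 1 − 0.7273 ≈ 0.273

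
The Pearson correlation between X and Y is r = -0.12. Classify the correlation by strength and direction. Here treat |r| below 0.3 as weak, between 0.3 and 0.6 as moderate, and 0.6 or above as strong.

weak negative

r = -0.12 < 0 so the relationship is negative.
|r| = 0.12, which falls in the weak range.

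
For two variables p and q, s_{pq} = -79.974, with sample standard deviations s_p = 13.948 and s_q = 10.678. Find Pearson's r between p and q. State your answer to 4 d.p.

-0.5370

r = Cov(p,q) / (s_p · s_q) = -79.974 / (13.948 × 10.678)
  = -79.974 / 148.9367 ≈ -0.5370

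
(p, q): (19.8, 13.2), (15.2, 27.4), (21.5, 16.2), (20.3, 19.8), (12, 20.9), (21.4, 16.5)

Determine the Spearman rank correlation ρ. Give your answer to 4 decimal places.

Rank p: 3, 2, 6, 4, 1, 5
Rank q: 1, 6, 2, 4, 5, 3
d = rank(p) − rank(q): 2, -4, 4, 0, -4, 2; Σd² = 56
ρ = 1 − 6Σd² / [n(n²−1)] = 1 − 6×56 / (6×35) = 1 − 336/210 ≈ -0.6000

-0.6000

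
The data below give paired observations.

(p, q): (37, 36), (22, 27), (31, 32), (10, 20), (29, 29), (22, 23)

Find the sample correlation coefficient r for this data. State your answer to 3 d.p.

n = 6, Σp = 151, Σq = 167, Σp² = 4239, Σq² = 4819, Σpq = 4465
nΣpq − ΣpΣq = 26790 − 25217 = 1573
nΣp² − (Σp)² = 25434 − 22801 = 2633; nΣq² − (Σq)² = 28914 − 27889 = 1025
r = 1573 / √(2633 × 1025) = 1573 / 1642.8101 ≈ 0.958

0.958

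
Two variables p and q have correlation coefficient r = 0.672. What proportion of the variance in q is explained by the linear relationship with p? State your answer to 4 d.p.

0.4516

r² = (0.672)² = 0.4516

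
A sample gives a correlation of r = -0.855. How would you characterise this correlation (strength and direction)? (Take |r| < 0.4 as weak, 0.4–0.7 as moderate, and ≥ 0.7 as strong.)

strong negative

r = -0.855 < 0 so the relationship is negative.
|r| = 0.855, which falls in the strong range.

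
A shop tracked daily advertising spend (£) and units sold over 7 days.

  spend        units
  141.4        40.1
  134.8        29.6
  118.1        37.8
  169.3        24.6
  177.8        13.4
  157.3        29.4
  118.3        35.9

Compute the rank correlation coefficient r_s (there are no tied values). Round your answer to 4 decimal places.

Rank spend: 4, 3, 1, 6, 7, 5, 2
Rank units: 7, 4, 6, 2, 1, 3, 5
d = rank(spend) − rank(units): -3, -1, -5, 4, 6, 2, -3; Σd² = 100
ρ = 1 − 6Σd² / [n(n²−1)] = 1 − 6×100 / (7×48) = 1 − 600/336 ≈ -0.7857

-0.7857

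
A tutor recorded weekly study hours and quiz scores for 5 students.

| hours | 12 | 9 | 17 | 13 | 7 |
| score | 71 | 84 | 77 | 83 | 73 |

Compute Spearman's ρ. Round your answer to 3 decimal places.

Rank hours: 3, 2, 5, 4, 1
Rank score: 1, 5, 3, 4, 2
d = rank(hours) − rank(score): 2, -3, 2, 0, -1; Σd² = 18
ρ = 1 − 6Σd² / [n(n²−1)] = 1 − 6×18 / (5×24) = 1 − 108/120 ≈ 0.100

0.100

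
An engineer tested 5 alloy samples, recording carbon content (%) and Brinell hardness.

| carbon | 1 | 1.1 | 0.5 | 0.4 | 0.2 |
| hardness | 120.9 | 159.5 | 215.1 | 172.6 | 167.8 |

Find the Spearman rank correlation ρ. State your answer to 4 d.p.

-0.5000

Rank carbon: 4, 5, 3, 2, 1
Rank hardness: 1, 2, 5, 4, 3
d = rank(carbon) − rank(hardness): 3, 3, -2, -2, -2; Σd² = 30
ρ = 1 − 6Σd² / [n(n²−1)] = 1 − 6×30 / (5×24) = 1 − 180/120 ≈ -0.5000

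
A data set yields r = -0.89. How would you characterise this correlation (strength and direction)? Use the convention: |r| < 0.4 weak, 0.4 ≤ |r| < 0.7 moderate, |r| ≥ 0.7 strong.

strong negative

r = -0.89 < 0 so the relationship is negative.
|r| = 0.89, which falls in the strong range.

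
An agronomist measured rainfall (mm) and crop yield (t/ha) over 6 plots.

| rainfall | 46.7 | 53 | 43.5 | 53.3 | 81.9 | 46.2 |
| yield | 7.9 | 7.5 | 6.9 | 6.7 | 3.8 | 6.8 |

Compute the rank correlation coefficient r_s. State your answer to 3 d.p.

Rank rainfall: 3, 4, 1, 5, 6, 2
Rank yield: 6, 5, 4, 2, 1, 3
d = rank(rainfall) − rank(yield): -3, -1, -3, 3, 5, -1; Σd² = 54
ρ = 1 − 6Σd² / [n(n²−1)] = 1 − 6×54 / (6×35) = 1 − 324/210 ≈ -0.543

-0.543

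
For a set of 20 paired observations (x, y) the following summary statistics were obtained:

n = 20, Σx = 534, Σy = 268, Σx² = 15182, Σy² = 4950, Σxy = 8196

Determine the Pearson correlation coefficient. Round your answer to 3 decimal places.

r = (nΣxy − ΣxΣy) / √[(nΣx² − (Σx)²)(nΣy² − (Σy)²)]
Numerator: 20×8196 − 534×268 = 20808
Denominator: √[(303640 − 285156)(99000 − 71824)] = √[18484 × 27176] = 22412.5229
r = 20808 / 22412.5229 ≈ 0.928

0.928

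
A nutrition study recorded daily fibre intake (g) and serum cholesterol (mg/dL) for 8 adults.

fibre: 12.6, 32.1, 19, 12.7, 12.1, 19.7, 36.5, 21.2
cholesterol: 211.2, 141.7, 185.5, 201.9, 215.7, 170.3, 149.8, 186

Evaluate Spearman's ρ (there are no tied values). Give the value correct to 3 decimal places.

-0.905

Rank fibre: 2, 7, 4, 3, 1, 5, 8, 6
Rank cholesterol: 7, 1, 4, 6, 8, 3, 2, 5
d = rank(fibre) − rank(cholesterol): -5, 6, 0, -3, -7, 2, 6, 1; Σd² = 160
ρ = 1 − 6Σd² / [n(n²−1)] = 1 − 6×160 / (8×63) = 1 − 960/504 ≈ -0.905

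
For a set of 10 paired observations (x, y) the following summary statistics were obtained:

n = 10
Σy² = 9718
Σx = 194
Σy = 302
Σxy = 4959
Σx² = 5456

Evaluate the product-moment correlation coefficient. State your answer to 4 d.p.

r = (nΣxy − ΣxΣy) / √[(nΣx² − (Σx)²)(nΣy² − (Σy)²)]
Numerator: 10×4959 − 194×302 = -8998
Denominator: √[(54560 − 37636)(97180 − 91204)] = √[16924 × 5976] = 10056.7303
r = -8998 / 10056.7303 ≈ -0.8947

-0.8947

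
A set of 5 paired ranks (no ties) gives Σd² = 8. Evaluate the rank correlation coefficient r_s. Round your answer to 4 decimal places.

0.6000

ρ = 1 − 6Σd² / [n(n²−1)] = 1 − 6×8 / (5×24)
  = 1 − 48/120 = 1 − 0.40000 ≈ 0.6000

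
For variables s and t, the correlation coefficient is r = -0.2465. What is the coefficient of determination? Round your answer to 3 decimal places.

r² = (-0.2465)² = 0.061

0.061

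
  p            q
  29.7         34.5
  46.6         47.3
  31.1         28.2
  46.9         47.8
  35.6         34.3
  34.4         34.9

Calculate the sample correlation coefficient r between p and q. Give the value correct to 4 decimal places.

0.9452

n = 6, Σp = 224.3, Σq = 227, Σp² = 8671.19, Σq² = 8902.12, Σpq = 8769.31
nΣpq − ΣpΣq = 52615.86 − 50916.1 = 1699.76
nΣp² − (Σp)² = 52027.14 − 50310.49 = 1716.65; nΣq² − (Σq)² = 53412.72 − 51529 = 1883.72
r = 1699.76 / √(1716.65 × 1883.72) = 1699.76 / 1798.2458 ≈ 0.9452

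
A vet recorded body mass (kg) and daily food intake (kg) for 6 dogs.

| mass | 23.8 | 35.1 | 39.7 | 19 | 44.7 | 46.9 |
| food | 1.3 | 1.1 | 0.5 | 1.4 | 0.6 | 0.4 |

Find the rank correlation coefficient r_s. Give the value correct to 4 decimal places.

Rank mass: 2, 3, 4, 1, 5, 6
Rank food: 5, 4, 2, 6, 3, 1
d = rank(mass) − rank(food): -3, -1, 2, -5, 2, 5; Σd² = 68
ρ = 1 − 6Σd² / [n(n²−1)] = 1 − 6×68 / (6×35) = 1 − 408/210 ≈ -0.9429

-0.9429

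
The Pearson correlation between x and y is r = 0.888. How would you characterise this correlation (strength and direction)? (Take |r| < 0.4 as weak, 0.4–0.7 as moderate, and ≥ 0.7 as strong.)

r = 0.888 > 0 so the relationship is positive.
|r| = 0.888, which falls in the strong range.

strong positive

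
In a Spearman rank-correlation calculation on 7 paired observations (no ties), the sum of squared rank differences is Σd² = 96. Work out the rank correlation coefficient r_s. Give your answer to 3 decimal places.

-0.714

ρ = 1 − 6Σd² / [n(n²−1)] = 1 − 6×96 / (7×48)
  = 1 − 576/336 = 1 − 1.7143 ≈ -0.714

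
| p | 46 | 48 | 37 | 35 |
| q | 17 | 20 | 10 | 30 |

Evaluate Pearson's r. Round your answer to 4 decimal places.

n = 4, Σp = 166, Σq = 77, Σp² = 7014, Σq² = 1689, Σpq = 3162
nΣpq − ΣpΣq = 12648 − 12782 = -134
nΣp² − (Σp)² = 28056 − 27556 = 500; nΣq² − (Σq)² = 6756 − 5929 = 827
r = -134 / √(500 × 827) = -134 / 643.0397 ≈ -0.2084

-0.2084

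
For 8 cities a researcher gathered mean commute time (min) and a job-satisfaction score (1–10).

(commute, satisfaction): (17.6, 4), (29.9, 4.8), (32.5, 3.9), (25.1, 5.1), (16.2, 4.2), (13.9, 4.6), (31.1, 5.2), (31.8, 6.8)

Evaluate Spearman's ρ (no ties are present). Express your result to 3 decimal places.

0.214

Rank commute: 3, 5, 8, 4, 2, 1, 6, 7
Rank satisfaction: 2, 5, 1, 6, 3, 4, 7, 8
d = rank(commute) − rank(satisfaction): 1, 0, 7, -2, -1, -3, -1, -1; Σd² = 66
ρ = 1 − 6Σd² / [n(n²−1)] = 1 − 6×66 / (8×63) = 1 − 396/504 ≈ 0.214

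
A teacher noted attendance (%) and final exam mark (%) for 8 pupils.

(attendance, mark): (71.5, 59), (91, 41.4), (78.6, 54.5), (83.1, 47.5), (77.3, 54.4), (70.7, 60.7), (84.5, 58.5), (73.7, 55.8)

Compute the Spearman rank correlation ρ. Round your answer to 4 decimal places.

Rank attendance: 2, 8, 5, 6, 4, 1, 7, 3
Rank mark: 7, 1, 4, 2, 3, 8, 6, 5
d = rank(attendance) − rank(mark): -5, 7, 1, 4, 1, -7, 1, -2; Σd² = 146
ρ = 1 − 6Σd² / [n(n²−1)] = 1 − 6×146 / (8×63) = 1 − 876/504 ≈ -0.7381

-0.7381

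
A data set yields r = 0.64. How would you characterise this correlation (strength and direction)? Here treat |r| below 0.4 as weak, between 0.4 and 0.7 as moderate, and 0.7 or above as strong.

moderate positive

r = 0.64 > 0 so the relationship is positive.
|r| = 0.64, which falls in the moderate range.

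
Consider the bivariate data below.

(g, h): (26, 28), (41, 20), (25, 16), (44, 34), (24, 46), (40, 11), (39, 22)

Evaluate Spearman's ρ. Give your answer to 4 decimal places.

Rank g: 3, 6, 2, 7, 1, 5, 4
Rank h: 5, 3, 2, 6, 7, 1, 4
d = rank(g) − rank(h): -2, 3, 0, 1, -6, 4, 0; Σd² = 66
ρ = 1 − 6Σd² / [n(n²−1)] = 1 − 6×66 / (7×48) = 1 − 396/336 ≈ -0.1786

-0.1786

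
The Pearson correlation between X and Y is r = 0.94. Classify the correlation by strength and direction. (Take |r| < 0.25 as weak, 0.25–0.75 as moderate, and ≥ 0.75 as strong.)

r = 0.94 > 0 so the relationship is positive.
|r| = 0.94, which falls in the strong range.

strong positive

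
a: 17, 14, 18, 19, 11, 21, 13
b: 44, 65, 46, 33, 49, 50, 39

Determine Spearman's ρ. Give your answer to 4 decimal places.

Rank a: 4, 3, 5, 6, 1, 7, 2
Rank b: 3, 7, 4, 1, 5, 6, 2
d = rank(a) − rank(b): 1, -4, 1, 5, -4, 1, 0; Σd² = 60
ρ = 1 − 6Σd² / [n(n²−1)] = 1 − 6×60 / (7×48) = 1 − 360/336 ≈ -0.0714

-0.0714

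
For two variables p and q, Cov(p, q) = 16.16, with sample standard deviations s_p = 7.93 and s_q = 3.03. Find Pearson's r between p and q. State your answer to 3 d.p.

0.673

r = Cov(p,q) / (s_p · s_q) = 16.16 / (7.93 × 3.03)
  = 16.16 / 24.0279 ≈ 0.673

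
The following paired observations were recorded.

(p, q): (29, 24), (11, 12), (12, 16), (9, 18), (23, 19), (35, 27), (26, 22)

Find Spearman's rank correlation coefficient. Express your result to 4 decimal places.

0.8929

Rank p: 6, 2, 3, 1, 4, 7, 5
Rank q: 6, 1, 2, 3, 4, 7, 5
d = rank(p) − rank(q): 0, 1, 1, -2, 0, 0, 0; Σd² = 6
ρ = 1 − 6Σd² / [n(n²−1)] = 1 − 6×6 / (7×48) = 1 − 36/336 ≈ 0.8929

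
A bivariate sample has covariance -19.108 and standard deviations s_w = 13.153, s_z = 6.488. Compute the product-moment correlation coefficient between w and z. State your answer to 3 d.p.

-0.224

r = Cov(w,z) / (s_w · s_z) = -19.108 / (13.153 × 6.488)
  = -19.108 / 85.3367 ≈ -0.224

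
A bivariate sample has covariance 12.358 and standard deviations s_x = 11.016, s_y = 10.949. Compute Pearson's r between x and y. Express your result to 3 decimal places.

r = Cov(x,y) / (s_x · s_y) = 12.358 / (11.016 × 10.949)
  = 12.358 / 120.6142 ≈ 0.102

0.102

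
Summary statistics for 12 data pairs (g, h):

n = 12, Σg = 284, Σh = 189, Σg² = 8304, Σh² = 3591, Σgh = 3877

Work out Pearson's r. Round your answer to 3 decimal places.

r = (nΣgh − ΣgΣh) / √[(nΣg² − (Σg)²)(nΣh² − (Σh)²)]
Numerator: 12×3877 − 284×189 = -7152
Denominator: √[(99648 − 80656)(43092 − 35721)] = √[18992 × 7371] = 11831.7383
r = -7152 / 11831.7383 ≈ -0.604

-0.604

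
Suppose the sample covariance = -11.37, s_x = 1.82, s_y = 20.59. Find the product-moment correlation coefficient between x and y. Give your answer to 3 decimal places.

r = Cov(x,y) / (s_x · s_y) = -11.37 / (1.82 × 20.59)
  = -11.37 / 37.4738 ≈ -0.303

-0.303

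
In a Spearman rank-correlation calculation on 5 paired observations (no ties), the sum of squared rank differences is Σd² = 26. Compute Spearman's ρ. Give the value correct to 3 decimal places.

ρ = 1 − 6Σd² / [n(n²−1)] = 1 − 6×26 / (5×24)
  = 1 − 156/120 = 1 − 1.3000 ≈ -0.300

-0.300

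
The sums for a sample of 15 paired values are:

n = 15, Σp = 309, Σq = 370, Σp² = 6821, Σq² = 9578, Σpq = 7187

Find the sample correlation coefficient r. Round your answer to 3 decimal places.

r = (nΣpq − ΣpΣq) / √[(nΣp² − (Σp)²)(nΣq² − (Σq)²)]
Numerator: 15×7187 − 309×370 = -6525
Denominator: √[(102315 − 95481)(143670 − 136900)] = √[6834 × 6770] = 6801.9247
r = -6525 / 6801.9247 ≈ -0.959

-0.959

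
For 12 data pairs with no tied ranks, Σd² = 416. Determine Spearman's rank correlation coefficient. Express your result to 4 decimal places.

ρ = 1 − 6Σd² / [n(n²−1)] = 1 − 6×416 / (12×143)
  = 1 − 2496/1716 = 1 − 1.45455 ≈ -0.4545

-0.4545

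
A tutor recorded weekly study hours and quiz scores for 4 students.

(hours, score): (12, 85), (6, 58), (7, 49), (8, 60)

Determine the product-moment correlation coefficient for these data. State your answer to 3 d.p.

0.920

n = 4, Σx = 33, Σy = 252, Σx² = 293, Σy² = 16590, Σxy = 2191
nΣxy − ΣxΣy = 8764 − 8316 = 448
nΣx² − (Σx)² = 1172 − 1089 = 83; nΣy² − (Σy)² = 66360 − 63504 = 2856
r = 448 / √(83 × 2856) = 448 / 486.8758 ≈ 0.920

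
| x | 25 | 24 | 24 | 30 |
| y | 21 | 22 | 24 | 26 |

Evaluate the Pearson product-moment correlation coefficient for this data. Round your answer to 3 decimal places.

n = 4, Σx = 103, Σy = 93, Σx² = 2677, Σy² = 2177, Σxy = 2409
nΣxy − ΣxΣy = 9636 − 9579 = 57
nΣx² − (Σx)² = 10708 − 10609 = 99; nΣy² − (Σy)² = 8708 − 8649 = 59
r = 57 / √(99 × 59) = 57 / 76.4264 ≈ 0.746

0.746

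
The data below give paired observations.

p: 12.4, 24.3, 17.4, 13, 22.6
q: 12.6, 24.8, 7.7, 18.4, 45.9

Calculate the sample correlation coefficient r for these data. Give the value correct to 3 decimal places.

0.641

n = 5, Σp = 89.7, Σq = 109.4, Σp² = 1726.77, Σq² = 3278.46, Σpq = 2169.4
nΣpq − ΣpΣq = 10847 − 9813.18 = 1033.82
nΣp² − (Σp)² = 8633.85 − 8046.09 = 587.76; nΣq² − (Σq)² = 16392.3 − 11968.36 = 4423.94
r = 1033.82 / √(587.76 × 4423.94) = 1033.82 / 1612.5182 ≈ 0.641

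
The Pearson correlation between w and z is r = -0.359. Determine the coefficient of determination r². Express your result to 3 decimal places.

0.129

r² = (-0.359)² = 0.129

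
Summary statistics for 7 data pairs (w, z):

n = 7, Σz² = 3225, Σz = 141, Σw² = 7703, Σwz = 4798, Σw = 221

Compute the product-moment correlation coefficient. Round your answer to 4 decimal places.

r = (nΣwz − ΣwΣz) / √[(nΣw² − (Σw)²)(nΣz² − (Σz)²)]
Numerator: 7×4798 − 221×141 = 2425
Denominator: √[(53921 − 48841)(22575 − 19881)] = √[5080 × 2694] = 3699.3945
r = 2425 / 3699.3945 ≈ 0.6555

0.6555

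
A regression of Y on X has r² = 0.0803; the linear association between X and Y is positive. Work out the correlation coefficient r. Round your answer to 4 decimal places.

|r| = √0.0803 = 0.2834
The association is positive, so r = 0.2834.

0.2834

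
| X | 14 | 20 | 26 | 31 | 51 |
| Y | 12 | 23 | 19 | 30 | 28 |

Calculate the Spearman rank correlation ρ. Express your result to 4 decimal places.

Rank X: 1, 2, 3, 4, 5
Rank Y: 1, 3, 2, 5, 4
d = rank(X) − rank(Y): 0, -1, 1, -1, 1; Σd² = 4
ρ = 1 − 6Σd² / [n(n²−1)] = 1 − 6×4 / (5×24) = 1 − 24/120 ≈ 0.8000

0.8000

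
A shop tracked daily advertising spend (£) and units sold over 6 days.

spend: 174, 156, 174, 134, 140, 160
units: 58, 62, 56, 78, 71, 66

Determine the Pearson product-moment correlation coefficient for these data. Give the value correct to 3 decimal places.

n = 6, Σx = 938, Σy = 391, Σx² = 148044, Σy² = 25825, Σxy = 60460
nΣxy − ΣxΣy = 362760 − 366758 = -3998
nΣx² − (Σx)² = 888264 − 879844 = 8420; nΣy² − (Σy)² = 154950 − 152881 = 2069
r = -3998 / √(8420 × 2069) = -3998 / 4173.8448 ≈ -0.958

-0.958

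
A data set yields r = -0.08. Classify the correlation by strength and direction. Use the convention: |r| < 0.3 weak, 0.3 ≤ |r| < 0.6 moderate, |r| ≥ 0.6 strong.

r = -0.08 < 0 so the relationship is negative.
|r| = 0.08, which falls in the weak range.

weak negative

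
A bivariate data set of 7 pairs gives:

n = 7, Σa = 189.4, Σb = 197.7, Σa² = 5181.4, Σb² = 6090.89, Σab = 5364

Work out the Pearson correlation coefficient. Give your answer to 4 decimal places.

0.0872

r = (nΣab − ΣaΣb) / √[(nΣa² − (Σa)²)(nΣb² − (Σb)²)]
Numerator: 7×5364 − 189.4×197.7 = 103.62
Denominator: √[(36269.8 − 35872.36)(42636.23 − 39085.29)] = √[397.44 × 3550.94] = 1187.9754
r = 103.62 / 1187.9754 ≈ 0.0872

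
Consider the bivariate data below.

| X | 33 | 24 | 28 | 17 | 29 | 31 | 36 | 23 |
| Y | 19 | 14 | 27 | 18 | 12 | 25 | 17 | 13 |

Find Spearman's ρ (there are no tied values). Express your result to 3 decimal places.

0.214

Rank X: 7, 3, 4, 1, 5, 6, 8, 2
Rank Y: 6, 3, 8, 5, 1, 7, 4, 2
d = rank(X) − rank(Y): 1, 0, -4, -4, 4, -1, 4, 0; Σd² = 66
ρ = 1 − 6Σd² / [n(n²−1)] = 1 − 6×66 / (8×63) = 1 − 396/504 ≈ 0.214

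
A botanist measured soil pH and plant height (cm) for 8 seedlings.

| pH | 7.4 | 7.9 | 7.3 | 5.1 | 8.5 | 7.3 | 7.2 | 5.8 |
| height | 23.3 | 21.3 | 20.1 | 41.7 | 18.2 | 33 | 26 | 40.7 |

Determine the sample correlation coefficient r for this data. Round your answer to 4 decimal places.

-0.9122

n = 8, Σx = 56.5, Σy = 224.3, Σx² = 407.49, Σy² = 6892.21, Σxy = 1518.95
nΣxy − ΣxΣy = 12151.6 − 12672.95 = -521.35
nΣx² − (Σx)² = 3259.92 − 3192.25 = 67.67; nΣy² − (Σy)² = 55137.68 − 50310.49 = 4827.19
r = -521.35 / √(67.67 × 4827.19) = -521.35 / 571.5382 ≈ -0.9122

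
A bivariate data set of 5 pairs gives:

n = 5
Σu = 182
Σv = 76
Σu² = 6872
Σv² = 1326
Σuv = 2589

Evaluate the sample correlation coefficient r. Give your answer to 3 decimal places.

r = (nΣuv − ΣuΣv) / √[(nΣu² − (Σu)²)(nΣv² − (Σv)²)]
Numerator: 5×2589 − 182×76 = -887
Denominator: √[(34360 − 33124)(6630 − 5776)] = √[1236 × 854] = 1027.3967
r = -887 / 1027.3967 ≈ -0.863

-0.863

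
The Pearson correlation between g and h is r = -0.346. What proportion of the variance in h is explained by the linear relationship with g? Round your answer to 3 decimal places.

r² = (-0.346)² = 0.120

0.120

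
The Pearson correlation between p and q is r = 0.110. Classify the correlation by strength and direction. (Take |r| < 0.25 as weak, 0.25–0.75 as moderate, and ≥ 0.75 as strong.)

r = 0.110 > 0 so the relationship is positive.
|r| = 0.110, which falls in the weak range.

weak positive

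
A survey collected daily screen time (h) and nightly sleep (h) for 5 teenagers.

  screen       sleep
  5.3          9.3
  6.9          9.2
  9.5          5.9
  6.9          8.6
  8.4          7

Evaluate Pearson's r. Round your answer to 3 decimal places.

n = 5, Σx = 37, Σy = 40, Σx² = 284.12, Σy² = 328.9, Σxy = 286.96
nΣxy − ΣxΣy = 1434.8 − 1480 = -45.2
nΣx² − (Σx)² = 1420.6 − 1369 = 51.6; nΣy² − (Σy)² = 1644.5 − 1600 = 44.5
r = -45.2 / √(51.6 × 44.5) = -45.2 / 47.9187 ≈ -0.943

-0.943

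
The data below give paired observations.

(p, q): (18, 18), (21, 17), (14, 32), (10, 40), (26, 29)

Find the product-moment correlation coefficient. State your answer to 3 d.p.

-0.573

n = 5, Σp = 89, Σq = 136, Σp² = 1737, Σq² = 4078, Σpq = 2283
nΣpq − ΣpΣq = 11415 − 12104 = -689
nΣp² − (Σp)² = 8685 − 7921 = 764; nΣq² − (Σq)² = 20390 − 18496 = 1894
r = -689 / √(764 × 1894) = -689 / 1202.9198 ≈ -0.573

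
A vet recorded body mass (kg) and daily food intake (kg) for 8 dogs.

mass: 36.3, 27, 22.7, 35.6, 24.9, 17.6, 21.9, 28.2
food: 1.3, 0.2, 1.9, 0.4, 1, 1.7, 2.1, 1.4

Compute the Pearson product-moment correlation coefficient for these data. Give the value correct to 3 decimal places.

-0.561

n = 8, Σx = 214.2, Σy = 10, Σx² = 6033.96, Σy² = 15.76, Σxy = 250.25
nΣxy − ΣxΣy = 2002 − 2142 = -140
nΣx² − (Σx)² = 48271.68 − 45881.64 = 2390.04; nΣy² − (Σy)² = 126.08 − 100 = 26.08
r = -140 / √(2390.04 × 26.08) = -140 / 249.6643 ≈ -0.561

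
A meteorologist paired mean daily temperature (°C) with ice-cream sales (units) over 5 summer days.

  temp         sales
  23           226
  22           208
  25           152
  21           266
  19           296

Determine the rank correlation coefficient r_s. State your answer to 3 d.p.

-0.900

Rank temp: 4, 3, 5, 2, 1
Rank sales: 3, 2, 1, 4, 5
d = rank(temp) − rank(sales): 1, 1, 4, -2, -4; Σd² = 38
ρ = 1 − 6Σd² / [n(n²−1)] = 1 − 6×38 / (5×24) = 1 − 228/120 ≈ -0.900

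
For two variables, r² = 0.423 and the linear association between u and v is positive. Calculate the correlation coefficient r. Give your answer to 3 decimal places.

0.650

|r| = √0.423 = 0.650
The association is positive, so r = 0.650.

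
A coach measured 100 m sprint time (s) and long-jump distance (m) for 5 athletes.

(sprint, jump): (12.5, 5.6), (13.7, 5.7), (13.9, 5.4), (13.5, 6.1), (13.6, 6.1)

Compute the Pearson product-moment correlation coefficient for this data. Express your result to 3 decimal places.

0.065

n = 5, Σx = 67.2, Σy = 28.9, Σx² = 904.36, Σy² = 167.43, Σxy = 388.46
nΣxy − ΣxΣy = 1942.3 − 1942.08 = 0.22
nΣx² − (Σx)² = 4521.8 − 4515.84 = 5.96; nΣy² − (Σy)² = 837.15 − 835.21 = 1.94
r = 0.22 / √(5.96 × 1.94) = 0.22 / 3.4004 ≈ 0.065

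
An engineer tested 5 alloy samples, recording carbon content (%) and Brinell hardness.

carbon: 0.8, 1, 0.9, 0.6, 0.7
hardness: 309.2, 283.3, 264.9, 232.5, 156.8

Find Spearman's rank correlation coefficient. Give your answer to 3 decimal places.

0.600

Rank carbon: 3, 5, 4, 1, 2
Rank hardness: 5, 4, 3, 2, 1
d = rank(carbon) − rank(hardness): -2, 1, 1, -1, 1; Σd² = 8
ρ = 1 − 6Σd² / [n(n²−1)] = 1 − 6×8 / (5×24) = 1 − 48/120 ≈ 0.600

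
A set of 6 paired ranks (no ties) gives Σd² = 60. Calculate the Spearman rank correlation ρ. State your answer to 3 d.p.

ρ = 1 − 6Σd² / [n(n²−1)] = 1 − 6×60 / (6×35)
  = 1 − 360/210 = 1 − 1.7143 ≈ -0.714

-0.714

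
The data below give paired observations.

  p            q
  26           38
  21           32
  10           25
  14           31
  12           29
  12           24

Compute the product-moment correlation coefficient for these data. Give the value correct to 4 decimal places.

0.9088

n = 6, Σp = 95, Σq = 179, Σp² = 1701, Σq² = 5471, Σpq = 2980
nΣpq − ΣpΣq = 17880 − 17005 = 875
nΣp² − (Σp)² = 10206 − 9025 = 1181; nΣq² − (Σq)² = 32826 − 32041 = 785
r = 875 / √(1181 × 785) = 875 / 962.8525 ≈ 0.9088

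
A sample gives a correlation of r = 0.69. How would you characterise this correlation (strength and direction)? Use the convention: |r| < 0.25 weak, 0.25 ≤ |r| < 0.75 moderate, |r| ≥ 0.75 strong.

r = 0.69 > 0 so the relationship is positive.
|r| = 0.69, which falls in the moderate range.

moderate positive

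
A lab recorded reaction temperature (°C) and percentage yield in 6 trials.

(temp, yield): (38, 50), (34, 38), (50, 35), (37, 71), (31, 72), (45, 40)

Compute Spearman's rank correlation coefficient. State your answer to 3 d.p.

-0.657

Rank temp: 4, 2, 6, 3, 1, 5
Rank yield: 4, 2, 1, 5, 6, 3
d = rank(temp) − rank(yield): 0, 0, 5, -2, -5, 2; Σd² = 58
ρ = 1 − 6Σd² / [n(n²−1)] = 1 − 6×58 / (6×35) = 1 − 348/210 ≈ -0.657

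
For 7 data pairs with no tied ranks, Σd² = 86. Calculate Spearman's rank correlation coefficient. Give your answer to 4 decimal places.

-0.5357

ρ = 1 − 6Σd² / [n(n²−1)] = 1 − 6×86 / (7×48)
  = 1 − 516/336 = 1 − 1.53571 ≈ -0.5357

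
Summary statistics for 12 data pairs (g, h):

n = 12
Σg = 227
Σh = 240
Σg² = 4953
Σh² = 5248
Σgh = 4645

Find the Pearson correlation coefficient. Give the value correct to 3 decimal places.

0.193

r = (nΣgh − ΣgΣh) / √[(nΣg² − (Σg)²)(nΣh² − (Σh)²)]
Numerator: 12×4645 − 227×240 = 1260
Denominator: √[(59436 − 51529)(62976 − 57600)] = √[7907 × 5376] = 6519.8184
r = 1260 / 6519.8184 ≈ 0.193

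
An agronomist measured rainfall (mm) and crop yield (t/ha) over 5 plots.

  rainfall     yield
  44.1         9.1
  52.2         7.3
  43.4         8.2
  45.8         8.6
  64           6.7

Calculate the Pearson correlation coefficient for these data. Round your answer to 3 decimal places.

-0.897

n = 5, Σx = 249.5, Σy = 39.9, Σx² = 12746.85, Σy² = 322.19, Σxy = 1960.93
nΣxy − ΣxΣy = 9804.65 − 9955.05 = -150.4
nΣx² − (Σx)² = 63734.25 − 62250.25 = 1484; nΣy² − (Σy)² = 1610.95 − 1592.01 = 18.94
r = -150.4 / √(1484 × 18.94) = -150.4 / 167.6513 ≈ -0.897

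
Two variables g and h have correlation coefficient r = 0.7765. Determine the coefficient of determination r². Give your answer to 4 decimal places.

0.6030

r² = (0.7765)² = 0.6030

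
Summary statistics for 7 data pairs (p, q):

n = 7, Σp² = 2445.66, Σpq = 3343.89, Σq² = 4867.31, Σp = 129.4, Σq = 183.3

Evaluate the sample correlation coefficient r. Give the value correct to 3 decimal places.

r = (nΣpq − ΣpΣq) / √[(nΣp² − (Σp)²)(nΣq² − (Σq)²)]
Numerator: 7×3343.89 − 129.4×183.3 = -311.79
Denominator: √[(17119.62 − 16744.36)(34071.17 − 33598.89)] = √[375.26 × 472.28] = 420.9843
r = -311.79 / 420.9843 ≈ -0.741

-0.741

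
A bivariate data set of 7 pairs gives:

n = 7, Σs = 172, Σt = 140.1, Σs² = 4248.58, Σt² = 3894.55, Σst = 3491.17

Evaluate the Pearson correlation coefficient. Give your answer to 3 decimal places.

0.312

r = (nΣst − ΣsΣt) / √[(nΣs² − (Σs)²)(nΣt² − (Σt)²)]
Numerator: 7×3491.17 − 172×140.1 = 340.99
Denominator: √[(29740.06 − 29584)(27261.85 − 19628.01)] = √[156.06 × 7633.84] = 1091.4839
r = 340.99 / 1091.4839 ≈ 0.312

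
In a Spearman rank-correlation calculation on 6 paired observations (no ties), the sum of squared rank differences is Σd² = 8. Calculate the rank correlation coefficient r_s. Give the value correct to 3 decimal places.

0.771

ρ = 1 − 6Σd² / [n(n²−1)] = 1 − 6×8 / (6×35)
  = 1 − 48/210 = 1 − 0.2286 ≈ 0.771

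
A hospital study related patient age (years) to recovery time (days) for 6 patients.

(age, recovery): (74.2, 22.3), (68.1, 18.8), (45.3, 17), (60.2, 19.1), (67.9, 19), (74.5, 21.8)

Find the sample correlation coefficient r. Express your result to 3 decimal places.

n = 6, Σx = 390.2, Σy = 118, Σx² = 25980.04, Σy² = 2340.78, Σxy = 7769.06
nΣxy − ΣxΣy = 46614.36 − 46043.6 = 570.76
nΣx² − (Σx)² = 155880.24 − 152256.04 = 3624.2; nΣy² − (Σy)² = 14044.68 − 13924 = 120.68
r = 570.76 / √(3624.2 × 120.68) = 570.76 / 661.3384 ≈ 0.863

0.863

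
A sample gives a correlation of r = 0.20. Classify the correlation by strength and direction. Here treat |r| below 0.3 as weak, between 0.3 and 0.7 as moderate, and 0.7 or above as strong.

weak positive

r = 0.20 > 0 so the relationship is positive.
|r| = 0.20, which falls in the weak range.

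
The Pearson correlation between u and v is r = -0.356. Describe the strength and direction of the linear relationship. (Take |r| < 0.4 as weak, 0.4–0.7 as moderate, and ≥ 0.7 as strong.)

r = -0.356 < 0 so the relationship is negative.
|r| = 0.356, which falls in the weak range.

weak negative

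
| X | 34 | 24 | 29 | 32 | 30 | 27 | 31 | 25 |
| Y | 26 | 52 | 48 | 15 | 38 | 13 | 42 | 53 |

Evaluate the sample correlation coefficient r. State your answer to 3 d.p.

-0.517

n = 8, ΣX = 232, ΣY = 287, ΣX² = 6812, ΣY² = 12095, ΣXY = 8122
nΣXY − ΣXΣY = 64976 − 66584 = -1608
nΣX² − (ΣX)² = 54496 − 53824 = 672; nΣY² − (ΣY)² = 96760 − 82369 = 14391
r = -1608 / √(672 × 14391) = -1608 / 3109.7833 ≈ -0.517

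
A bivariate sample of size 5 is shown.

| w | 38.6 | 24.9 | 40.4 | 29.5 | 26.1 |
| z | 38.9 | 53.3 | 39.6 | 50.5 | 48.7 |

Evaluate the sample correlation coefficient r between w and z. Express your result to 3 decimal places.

n = 5, Σw = 159.5, Σz = 231, Σw² = 5293.59, Σz² = 10844.2, Σwz = 7189.37
nΣwz − ΣwΣz = 35946.85 − 36844.5 = -897.65
nΣw² − (Σw)² = 26467.95 − 25440.25 = 1027.7; nΣz² − (Σz)² = 54221 − 53361 = 860
r = -897.65 / √(1027.7 × 860) = -897.65 / 940.1181 ≈ -0.955

-0.955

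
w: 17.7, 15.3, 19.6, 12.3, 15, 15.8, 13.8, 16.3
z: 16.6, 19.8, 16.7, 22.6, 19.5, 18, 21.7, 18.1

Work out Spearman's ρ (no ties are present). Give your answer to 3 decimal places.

Rank w: 7, 4, 8, 1, 3, 5, 2, 6
Rank z: 1, 6, 2, 8, 5, 3, 7, 4
d = rank(w) − rank(z): 6, -2, 6, -7, -2, 2, -5, 2; Σd² = 162
ρ = 1 − 6Σd² / [n(n²−1)] = 1 − 6×162 / (8×63) = 1 − 972/504 ≈ -0.929

-0.929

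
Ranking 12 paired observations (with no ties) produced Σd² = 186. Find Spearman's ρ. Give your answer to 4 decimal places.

ρ = 1 − 6Σd² / [n(n²−1)] = 1 − 6×186 / (12×143)
  = 1 − 1116/1716 = 1 − 0.65035 ≈ 0.3497

0.3497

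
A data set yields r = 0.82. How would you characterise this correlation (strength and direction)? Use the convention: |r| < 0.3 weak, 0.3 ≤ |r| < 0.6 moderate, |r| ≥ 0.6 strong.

strong positive

r = 0.82 > 0 so the relationship is positive.
|r| = 0.82, which falls in the strong range.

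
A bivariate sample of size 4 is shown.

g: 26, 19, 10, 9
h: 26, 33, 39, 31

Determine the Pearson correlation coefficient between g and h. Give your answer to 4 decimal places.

n = 4, Σg = 64, Σh = 129, Σg² = 1218, Σh² = 4247, Σgh = 1972
nΣgh − ΣgΣh = 7888 − 8256 = -368
nΣg² − (Σg)² = 4872 − 4096 = 776; nΣh² − (Σh)² = 16988 − 16641 = 347
r = -368 / √(776 × 347) = -368 / 518.9143 ≈ -0.7092

-0.7092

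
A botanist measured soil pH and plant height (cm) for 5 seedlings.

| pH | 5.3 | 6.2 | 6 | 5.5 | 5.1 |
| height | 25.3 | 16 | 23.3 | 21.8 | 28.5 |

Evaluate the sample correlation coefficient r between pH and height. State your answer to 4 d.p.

n = 5, Σx = 28.1, Σy = 114.9, Σx² = 158.79, Σy² = 2726.47, Σxy = 638.34
nΣxy − ΣxΣy = 3191.7 − 3228.69 = -36.99
nΣx² − (Σx)² = 793.95 − 789.61 = 4.34; nΣy² − (Σy)² = 13632.35 − 13202.01 = 430.34
r = -36.99 / √(4.34 × 430.34) = -36.99 / 43.2166 ≈ -0.8559

-0.8559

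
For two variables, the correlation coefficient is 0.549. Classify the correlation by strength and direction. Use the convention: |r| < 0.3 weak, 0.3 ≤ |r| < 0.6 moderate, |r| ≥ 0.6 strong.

moderate positive

r = 0.549 > 0 so the relationship is positive.
|r| = 0.549, which falls in the moderate range.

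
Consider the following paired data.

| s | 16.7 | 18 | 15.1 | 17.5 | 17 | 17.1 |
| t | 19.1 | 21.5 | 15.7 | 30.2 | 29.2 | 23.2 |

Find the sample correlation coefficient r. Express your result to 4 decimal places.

0.6143

n = 6, Σs = 101.4, Σt = 138.9, Σs² = 1718.56, Σt² = 3376.47, Σst = 2364.66
nΣst − ΣsΣt = 14187.96 − 14084.46 = 103.5
nΣs² − (Σs)² = 10311.36 − 10281.96 = 29.4; nΣt² − (Σt)² = 20258.82 − 19293.21 = 965.61
r = 103.5 / √(29.4 × 965.61) = 103.5 / 168.4902 ≈ 0.6143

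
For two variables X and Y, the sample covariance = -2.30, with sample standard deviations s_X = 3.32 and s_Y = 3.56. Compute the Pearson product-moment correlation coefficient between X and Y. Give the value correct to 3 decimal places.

r = Cov(X,Y) / (s_X · s_Y) = -2.30 / (3.32 × 3.56)
  = -2.30 / 11.8192 ≈ -0.195

-0.195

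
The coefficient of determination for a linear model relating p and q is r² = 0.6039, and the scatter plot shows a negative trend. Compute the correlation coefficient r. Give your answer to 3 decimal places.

|r| = √0.6039 = 0.777
The association is negative, so r = −0.777.

-0.777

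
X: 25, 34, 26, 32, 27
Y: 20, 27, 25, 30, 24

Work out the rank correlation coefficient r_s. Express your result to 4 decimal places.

Rank X: 1, 5, 2, 4, 3
Rank Y: 1, 4, 3, 5, 2
d = rank(X) − rank(Y): 0, 1, -1, -1, 1; Σd² = 4
ρ = 1 − 6Σd² / [n(n²−1)] = 1 − 6×4 / (5×24) = 1 − 24/120 ≈ 0.8000

0.8000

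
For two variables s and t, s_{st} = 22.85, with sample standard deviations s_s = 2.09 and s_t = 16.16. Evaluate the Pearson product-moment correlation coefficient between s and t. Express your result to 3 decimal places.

r = Cov(s,t) / (s_s · s_t) = 22.85 / (2.09 × 16.16)
  = 22.85 / 33.7744 ≈ 0.677

0.677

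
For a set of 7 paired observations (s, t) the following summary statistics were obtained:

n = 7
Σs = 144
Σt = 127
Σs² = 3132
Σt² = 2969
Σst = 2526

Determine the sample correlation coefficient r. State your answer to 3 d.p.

r = (nΣst − ΣsΣt) / √[(nΣs² − (Σs)²)(nΣt² − (Σt)²)]
Numerator: 7×2526 − 144×127 = -606
Denominator: √[(21924 − 20736)(20783 − 16129)] = √[1188 × 4654] = 2351.3724
r = -606 / 2351.3724 ≈ -0.258

-0.258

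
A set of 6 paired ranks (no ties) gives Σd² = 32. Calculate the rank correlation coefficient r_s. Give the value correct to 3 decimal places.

ρ = 1 − 6Σd² / [n(n²−1)] = 1 − 6×32 / (6×35)
  = 1 − 192/210 = 1 − 0.9143 ≈ 0.086

0.086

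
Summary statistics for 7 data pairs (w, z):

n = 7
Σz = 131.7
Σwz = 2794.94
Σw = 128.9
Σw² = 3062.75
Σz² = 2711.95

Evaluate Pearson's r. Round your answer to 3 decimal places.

r = (nΣwz − ΣwΣz) / √[(nΣw² − (Σw)²)(nΣz² − (Σz)²)]
Numerator: 7×2794.94 − 128.9×131.7 = 2588.45
Denominator: √[(21439.25 − 16615.21)(18983.65 − 17344.89)] = √[4824.04 × 1638.76] = 2811.6621
r = 2588.45 / 2811.6621 ≈ 0.921

0.921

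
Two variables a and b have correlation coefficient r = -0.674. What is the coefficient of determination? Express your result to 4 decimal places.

0.4543

r² = (-0.674)² = 0.4543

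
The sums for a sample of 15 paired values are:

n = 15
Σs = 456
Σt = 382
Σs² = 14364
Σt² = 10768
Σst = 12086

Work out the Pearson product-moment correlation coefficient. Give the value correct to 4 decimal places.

r = (nΣst − ΣsΣt) / √[(nΣs² − (Σs)²)(nΣt² − (Σt)²)]
Numerator: 15×12086 − 456×382 = 7098
Denominator: √[(215460 − 207936)(161520 − 145924)] = √[7524 × 15596] = 10832.5576
r = 7098 / 10832.5576 ≈ 0.6552

0.6552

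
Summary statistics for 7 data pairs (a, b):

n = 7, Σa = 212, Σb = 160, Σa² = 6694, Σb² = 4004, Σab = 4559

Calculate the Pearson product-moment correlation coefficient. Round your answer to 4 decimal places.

r = (nΣab − ΣaΣb) / √[(nΣa² − (Σa)²)(nΣb² − (Σb)²)]
Numerator: 7×4559 − 212×160 = -2007
Denominator: √[(46858 − 44944)(28028 − 25600)] = √[1914 × 2428] = 2155.7347
r = -2007 / 2155.7347 ≈ -0.9310

-0.9310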